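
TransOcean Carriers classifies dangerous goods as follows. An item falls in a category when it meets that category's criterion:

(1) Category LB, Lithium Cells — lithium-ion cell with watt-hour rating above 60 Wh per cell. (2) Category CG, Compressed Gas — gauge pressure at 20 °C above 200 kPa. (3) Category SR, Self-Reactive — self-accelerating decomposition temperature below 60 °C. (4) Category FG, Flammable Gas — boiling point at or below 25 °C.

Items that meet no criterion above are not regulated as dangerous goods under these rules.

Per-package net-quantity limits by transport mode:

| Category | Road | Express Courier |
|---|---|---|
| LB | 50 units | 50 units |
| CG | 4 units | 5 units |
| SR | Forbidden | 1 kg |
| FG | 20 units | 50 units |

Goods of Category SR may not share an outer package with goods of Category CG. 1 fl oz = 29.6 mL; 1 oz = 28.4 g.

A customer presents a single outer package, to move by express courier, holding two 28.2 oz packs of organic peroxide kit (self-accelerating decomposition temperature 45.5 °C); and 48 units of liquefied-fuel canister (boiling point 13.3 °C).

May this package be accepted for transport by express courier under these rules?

No

Organic peroxide kit: self-accelerating decomposition temperature 45.5 °C < 60 °C → Category SR (Self-Reactive).
With boiling point 13.3 °C (≤ 25 °C), the liquefied-fuel canister falls in Category FG.
Category SR quantity: two 28.2 oz packs = 1601.76 g.
1601.76 g exceeds the express courier limit of 1 kg for Category SR.
Category FG quantity: 48 units.
48 units ≤ 50 units (express courier limit, Category FG) — within limit.
The segregation rule (Category SR with Category CG) does not apply to Category SR with Category FG.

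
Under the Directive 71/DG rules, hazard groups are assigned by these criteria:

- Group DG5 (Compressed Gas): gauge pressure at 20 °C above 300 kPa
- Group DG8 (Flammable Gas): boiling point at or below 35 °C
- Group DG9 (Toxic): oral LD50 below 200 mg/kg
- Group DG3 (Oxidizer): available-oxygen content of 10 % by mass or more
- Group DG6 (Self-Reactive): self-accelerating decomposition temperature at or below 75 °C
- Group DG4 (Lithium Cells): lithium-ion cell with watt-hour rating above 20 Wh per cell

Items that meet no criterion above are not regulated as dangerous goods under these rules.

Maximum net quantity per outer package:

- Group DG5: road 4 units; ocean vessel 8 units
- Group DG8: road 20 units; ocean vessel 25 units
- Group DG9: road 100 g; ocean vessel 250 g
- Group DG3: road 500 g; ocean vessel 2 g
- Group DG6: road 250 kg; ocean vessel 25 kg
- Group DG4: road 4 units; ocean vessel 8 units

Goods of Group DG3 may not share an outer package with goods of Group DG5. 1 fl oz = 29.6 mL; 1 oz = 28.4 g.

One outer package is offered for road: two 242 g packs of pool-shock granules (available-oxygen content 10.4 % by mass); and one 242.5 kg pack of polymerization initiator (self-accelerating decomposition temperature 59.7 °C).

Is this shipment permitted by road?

The pool-shock granules have available-oxygen content 10.4 % by mass, which is ≥ 10 % by mass, so they are Group DG3 (Oxidizer).
The polymerization initiator has self-accelerating decomposition temperature 59.7 °C, which is ≤ 75 °C, so it is Group DG6 (Self-Reactive).
Group DG3 quantity: two 242 g packs = 484 g.
484 g is within the road limit of 500 g for Group DG3.
Group DG6 quantity: 242.5 kg.
242.5 kg is within the road limit of 250 kg for Group DG6.
The segregation rule (Group DG3 with Group DG5) does not apply to Group DG3 with Group DG6.
Every hazard group is within its road limit and no segregation rule is violated.

Yes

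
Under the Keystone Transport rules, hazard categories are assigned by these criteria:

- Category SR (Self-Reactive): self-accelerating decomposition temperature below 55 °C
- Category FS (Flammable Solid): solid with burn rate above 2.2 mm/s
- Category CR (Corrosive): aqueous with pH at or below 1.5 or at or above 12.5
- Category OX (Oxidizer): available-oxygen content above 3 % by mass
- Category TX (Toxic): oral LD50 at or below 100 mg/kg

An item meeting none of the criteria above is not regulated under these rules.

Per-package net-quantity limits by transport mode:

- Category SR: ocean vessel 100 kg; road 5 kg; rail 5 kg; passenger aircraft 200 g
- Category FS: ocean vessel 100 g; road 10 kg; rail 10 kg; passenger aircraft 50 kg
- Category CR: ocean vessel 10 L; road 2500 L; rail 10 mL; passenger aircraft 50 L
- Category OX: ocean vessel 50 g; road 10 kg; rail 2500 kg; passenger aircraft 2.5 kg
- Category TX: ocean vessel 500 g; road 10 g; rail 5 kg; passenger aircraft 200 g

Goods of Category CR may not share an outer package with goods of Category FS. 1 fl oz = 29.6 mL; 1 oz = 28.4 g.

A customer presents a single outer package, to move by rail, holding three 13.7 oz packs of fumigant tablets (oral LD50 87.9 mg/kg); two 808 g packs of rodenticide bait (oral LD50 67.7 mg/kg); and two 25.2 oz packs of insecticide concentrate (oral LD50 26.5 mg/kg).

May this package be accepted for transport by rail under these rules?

Yes

The fumigant tablets have oral LD50 87.9 mg/kg, which is ≤ 100 mg/kg, so they are Category TX (Toxic).
With oral LD50 67.7 mg/kg (≤ 100 mg/kg), the rodenticide bait falls in Category TX.
The insecticide concentrate has oral LD50 26.5 mg/kg, which is ≤ 100 mg/kg, so it is Category TX (Toxic).
Category TX net quantity: (three 13.7 oz packs = 1167.24 g) + (two 808 g packs = 1.616 kg) + (two 25.2 oz packs = 1431.36 g) = 4214.6 g.
That is within the Category TX rail limit of 5 kg.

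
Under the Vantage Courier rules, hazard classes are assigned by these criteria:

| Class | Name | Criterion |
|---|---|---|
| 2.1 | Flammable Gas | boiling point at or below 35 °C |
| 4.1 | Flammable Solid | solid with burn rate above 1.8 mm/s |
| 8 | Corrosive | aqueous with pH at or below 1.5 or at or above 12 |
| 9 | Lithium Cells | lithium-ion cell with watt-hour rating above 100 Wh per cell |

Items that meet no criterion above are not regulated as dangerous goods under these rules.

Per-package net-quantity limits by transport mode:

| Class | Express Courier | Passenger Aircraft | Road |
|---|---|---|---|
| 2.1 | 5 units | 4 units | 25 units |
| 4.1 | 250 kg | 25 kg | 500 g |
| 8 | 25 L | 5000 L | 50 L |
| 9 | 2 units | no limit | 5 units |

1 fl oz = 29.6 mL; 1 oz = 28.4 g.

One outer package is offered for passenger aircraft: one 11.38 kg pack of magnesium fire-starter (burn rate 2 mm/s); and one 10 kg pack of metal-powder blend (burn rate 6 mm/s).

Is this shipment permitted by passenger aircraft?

Yes

Magnesium fire-starter: burn rate 2 mm/s > 1.8 mm/s → Class 4.1 (Flammable Solid).
The metal-powder blend has burn rate 6 mm/s, which is > 1.8 mm/s, so it is Class 4.1 (Flammable Solid).
Class 4.1 net quantity: 11.38 kg + 10 kg = 21.38 kg.
21.38 kg is within the passenger aircraft limit of 25 kg for Class 4.1.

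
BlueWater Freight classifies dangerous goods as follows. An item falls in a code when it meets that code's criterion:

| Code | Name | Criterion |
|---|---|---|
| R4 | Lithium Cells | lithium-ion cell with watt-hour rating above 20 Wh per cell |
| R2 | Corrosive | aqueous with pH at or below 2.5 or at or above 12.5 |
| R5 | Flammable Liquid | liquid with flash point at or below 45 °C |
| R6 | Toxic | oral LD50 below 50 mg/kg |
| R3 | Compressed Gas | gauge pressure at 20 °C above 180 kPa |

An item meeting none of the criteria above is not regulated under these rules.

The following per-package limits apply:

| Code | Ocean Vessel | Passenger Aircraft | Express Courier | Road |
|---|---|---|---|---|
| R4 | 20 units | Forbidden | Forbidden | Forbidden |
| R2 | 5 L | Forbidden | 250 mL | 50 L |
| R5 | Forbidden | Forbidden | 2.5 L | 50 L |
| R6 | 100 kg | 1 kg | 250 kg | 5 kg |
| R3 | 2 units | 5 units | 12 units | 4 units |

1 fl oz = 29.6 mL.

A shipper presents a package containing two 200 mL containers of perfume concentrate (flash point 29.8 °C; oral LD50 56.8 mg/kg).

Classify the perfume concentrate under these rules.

The perfume concentrate has flash point 29.8 °C, which is ≤ 45 °C, so it is Code R5 (Flammable Liquid).

Code R5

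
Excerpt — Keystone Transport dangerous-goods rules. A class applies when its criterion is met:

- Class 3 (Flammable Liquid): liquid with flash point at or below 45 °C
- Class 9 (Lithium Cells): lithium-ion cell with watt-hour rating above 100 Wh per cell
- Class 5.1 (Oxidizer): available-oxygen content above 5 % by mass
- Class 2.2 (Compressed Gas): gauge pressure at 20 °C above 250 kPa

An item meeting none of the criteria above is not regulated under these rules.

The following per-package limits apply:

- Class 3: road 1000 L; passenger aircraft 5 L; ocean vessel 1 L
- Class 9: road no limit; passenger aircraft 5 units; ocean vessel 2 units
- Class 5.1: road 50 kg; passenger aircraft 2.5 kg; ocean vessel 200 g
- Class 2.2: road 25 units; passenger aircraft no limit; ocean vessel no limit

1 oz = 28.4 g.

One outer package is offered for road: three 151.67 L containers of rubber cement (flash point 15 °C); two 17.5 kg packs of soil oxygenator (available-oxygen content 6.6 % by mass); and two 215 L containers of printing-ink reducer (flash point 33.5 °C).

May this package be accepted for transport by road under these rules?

Yes

Rubber cement: flash point 15 °C ≤ 45 °C → Class 3 (Flammable Liquid).
Available-oxygen content 6.6 % by mass meets the Class 5.1 criterion (Oxidizer), so the soil oxygenator is Class 5.1.
Printing-ink reducer: flash point 33.5 °C ≤ 45 °C → Class 3 (Flammable Liquid).
Class 3 net quantity: (three 151.67 L containers = 455.01 L) + (two 215 L containers = 430 L) = 885.01 L.
That is within the Class 3 road limit of 1000 L.
Class 5.1 quantity: two 17.5 kg packs = 35 kg.
35 kg is within the road limit of 50 kg for Class 5.1.
Every hazard class is within its road limit and no segregation rule is violated.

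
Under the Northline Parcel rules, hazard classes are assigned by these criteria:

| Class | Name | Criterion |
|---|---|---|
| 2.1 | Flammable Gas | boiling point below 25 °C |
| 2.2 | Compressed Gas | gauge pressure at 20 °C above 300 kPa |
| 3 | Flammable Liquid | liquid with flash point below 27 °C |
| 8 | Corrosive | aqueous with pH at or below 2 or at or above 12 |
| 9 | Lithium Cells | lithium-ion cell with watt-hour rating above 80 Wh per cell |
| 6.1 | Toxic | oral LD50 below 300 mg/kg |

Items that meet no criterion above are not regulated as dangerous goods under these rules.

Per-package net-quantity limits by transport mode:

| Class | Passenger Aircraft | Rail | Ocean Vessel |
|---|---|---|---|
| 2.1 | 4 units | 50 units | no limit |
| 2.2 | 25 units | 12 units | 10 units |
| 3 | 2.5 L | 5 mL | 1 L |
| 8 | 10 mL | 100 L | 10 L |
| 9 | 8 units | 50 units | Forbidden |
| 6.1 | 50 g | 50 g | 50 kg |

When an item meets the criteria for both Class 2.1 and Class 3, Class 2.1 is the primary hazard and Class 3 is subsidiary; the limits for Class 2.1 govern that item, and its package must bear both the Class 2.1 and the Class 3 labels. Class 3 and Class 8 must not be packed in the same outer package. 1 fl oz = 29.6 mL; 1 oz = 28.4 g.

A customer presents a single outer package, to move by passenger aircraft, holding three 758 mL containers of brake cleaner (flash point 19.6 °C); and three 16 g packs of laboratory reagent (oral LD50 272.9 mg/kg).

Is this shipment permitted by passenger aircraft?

With flash point 19.6 °C (< 27 °C), the brake cleaner falls in Class 3.
With oral LD50 272.9 mg/kg (< 300 mg/kg), the laboratory reagent falls in Class 6.1.
Class 3 quantity: three 758 mL containers = 2.274 L.
2.274 L is within the passenger aircraft limit of 2.5 L for Class 3.
Class 6.1 quantity: three 16 g packs = 48 g.
48 g is within the passenger aircraft limit of 50 g for Class 6.1.
The segregation rule (Class 3 with Class 8) does not apply to Class 3 with Class 6.1.
Every hazard class is within its passenger aircraft limit and no segregation rule is violated.

Yes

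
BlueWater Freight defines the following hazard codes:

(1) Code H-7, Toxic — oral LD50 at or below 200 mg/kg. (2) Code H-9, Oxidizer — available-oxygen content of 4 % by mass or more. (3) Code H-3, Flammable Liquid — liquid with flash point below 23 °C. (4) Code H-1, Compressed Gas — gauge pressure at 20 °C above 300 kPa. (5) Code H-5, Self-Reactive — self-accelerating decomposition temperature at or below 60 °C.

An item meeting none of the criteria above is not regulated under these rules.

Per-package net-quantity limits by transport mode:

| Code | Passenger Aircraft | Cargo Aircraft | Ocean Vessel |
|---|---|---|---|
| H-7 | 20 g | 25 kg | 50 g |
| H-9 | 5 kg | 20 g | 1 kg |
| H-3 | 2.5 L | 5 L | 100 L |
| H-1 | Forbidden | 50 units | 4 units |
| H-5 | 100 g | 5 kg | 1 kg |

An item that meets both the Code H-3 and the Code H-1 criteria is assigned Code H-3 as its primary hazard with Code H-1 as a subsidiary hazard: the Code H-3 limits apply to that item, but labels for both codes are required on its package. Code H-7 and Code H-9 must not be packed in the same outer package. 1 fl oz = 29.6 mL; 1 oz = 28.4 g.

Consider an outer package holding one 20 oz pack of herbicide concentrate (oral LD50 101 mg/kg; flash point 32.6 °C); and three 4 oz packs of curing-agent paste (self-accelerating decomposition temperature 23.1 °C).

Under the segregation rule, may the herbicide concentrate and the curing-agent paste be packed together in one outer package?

Yes

The herbicide concentrate has oral LD50 101 mg/kg, which is ≤ 200 mg/kg, so it is Code H-7 (Toxic).
With self-accelerating decomposition temperature 23.1 °C (≤ 60 °C), the curing-agent paste falls in Code H-5.
No segregation rule bars Code H-7 with Code H-5.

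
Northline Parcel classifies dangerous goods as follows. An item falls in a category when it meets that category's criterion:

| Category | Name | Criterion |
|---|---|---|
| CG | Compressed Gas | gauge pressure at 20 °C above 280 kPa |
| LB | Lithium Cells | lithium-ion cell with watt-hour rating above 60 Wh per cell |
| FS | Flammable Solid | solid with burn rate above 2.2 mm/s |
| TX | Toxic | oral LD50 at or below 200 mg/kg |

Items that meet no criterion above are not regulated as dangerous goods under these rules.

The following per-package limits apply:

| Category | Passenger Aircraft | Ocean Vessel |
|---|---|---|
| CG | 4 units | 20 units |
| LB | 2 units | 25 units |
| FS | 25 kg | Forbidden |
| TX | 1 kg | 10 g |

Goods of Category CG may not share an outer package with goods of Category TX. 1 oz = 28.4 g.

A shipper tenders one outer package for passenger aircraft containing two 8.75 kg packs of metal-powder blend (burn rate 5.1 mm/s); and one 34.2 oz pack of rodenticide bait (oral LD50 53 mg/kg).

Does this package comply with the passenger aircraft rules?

Burn rate 5.1 mm/s meets the Category FS criterion (Flammable Solid), so the metal-powder blend is Category FS.
Rodenticide bait: oral LD50 53 mg/kg ≤ 200 mg/kg → Category TX (Toxic).
Category FS quantity: two 8.75 kg packs = 17.5 kg.
17.5 kg ≤ 25 kg (passenger aircraft limit, Category FS) — within limit.
Category TX quantity: one 34.2 oz pack = 971.28 g.
That is within the Category TX passenger aircraft limit of 1 kg.
The segregation rule (Category CG with Category TX) does not apply to Category FS with Category TX.
Every hazard category is within its passenger aircraft limit and no segregation rule is violated.

Yes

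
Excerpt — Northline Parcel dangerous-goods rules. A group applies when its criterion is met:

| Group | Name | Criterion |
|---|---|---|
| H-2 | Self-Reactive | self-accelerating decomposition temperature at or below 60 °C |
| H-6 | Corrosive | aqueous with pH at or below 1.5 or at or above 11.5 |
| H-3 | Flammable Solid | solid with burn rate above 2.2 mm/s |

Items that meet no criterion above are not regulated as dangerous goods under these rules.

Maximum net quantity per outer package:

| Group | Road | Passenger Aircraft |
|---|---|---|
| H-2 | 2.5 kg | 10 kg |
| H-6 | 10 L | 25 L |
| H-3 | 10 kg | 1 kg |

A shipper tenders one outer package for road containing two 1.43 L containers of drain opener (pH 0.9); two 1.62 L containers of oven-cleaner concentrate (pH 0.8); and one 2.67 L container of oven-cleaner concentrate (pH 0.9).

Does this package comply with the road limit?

Drain opener: pH 0.9 ≤ 1.5 → Group H-6 (Corrosive).
The oven-cleaner concentrate has pH 0.8, which is ≤ 1.5, so it is Group H-6 (Corrosive).
pH 0.9 meets the Group H-6 criterion (Corrosive), so the oven-cleaner concentrate is Group H-6.
Total Group H-6: (two 1.43 L containers = 2.86 L) + (two 1.62 L containers = 3.24 L) + 2.67 L = 8.77 L.
8.77 L ≤ 10 L (road limit, Group H-6) — within limit.

Yes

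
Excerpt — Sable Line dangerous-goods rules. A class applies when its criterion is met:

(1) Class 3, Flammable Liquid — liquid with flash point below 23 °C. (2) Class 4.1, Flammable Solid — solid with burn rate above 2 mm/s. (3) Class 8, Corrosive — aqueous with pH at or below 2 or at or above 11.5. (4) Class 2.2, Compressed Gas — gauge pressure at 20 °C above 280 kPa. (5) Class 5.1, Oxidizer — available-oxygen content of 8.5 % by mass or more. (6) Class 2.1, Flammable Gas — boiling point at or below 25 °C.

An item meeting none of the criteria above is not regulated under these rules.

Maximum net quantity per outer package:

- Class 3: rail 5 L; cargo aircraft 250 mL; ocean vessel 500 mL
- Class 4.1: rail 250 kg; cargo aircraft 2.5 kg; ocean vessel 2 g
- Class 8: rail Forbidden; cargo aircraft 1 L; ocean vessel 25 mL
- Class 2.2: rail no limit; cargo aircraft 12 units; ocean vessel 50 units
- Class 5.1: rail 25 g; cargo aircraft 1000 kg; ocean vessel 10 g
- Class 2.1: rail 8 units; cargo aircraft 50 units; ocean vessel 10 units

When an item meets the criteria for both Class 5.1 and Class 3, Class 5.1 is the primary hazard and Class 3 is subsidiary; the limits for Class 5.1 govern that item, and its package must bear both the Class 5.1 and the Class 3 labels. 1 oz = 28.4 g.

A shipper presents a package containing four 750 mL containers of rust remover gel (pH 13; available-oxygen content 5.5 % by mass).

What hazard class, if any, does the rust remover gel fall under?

pH 13 meets the Class 8 criterion (Corrosive), so the rust remover gel is Class 8.

Class 8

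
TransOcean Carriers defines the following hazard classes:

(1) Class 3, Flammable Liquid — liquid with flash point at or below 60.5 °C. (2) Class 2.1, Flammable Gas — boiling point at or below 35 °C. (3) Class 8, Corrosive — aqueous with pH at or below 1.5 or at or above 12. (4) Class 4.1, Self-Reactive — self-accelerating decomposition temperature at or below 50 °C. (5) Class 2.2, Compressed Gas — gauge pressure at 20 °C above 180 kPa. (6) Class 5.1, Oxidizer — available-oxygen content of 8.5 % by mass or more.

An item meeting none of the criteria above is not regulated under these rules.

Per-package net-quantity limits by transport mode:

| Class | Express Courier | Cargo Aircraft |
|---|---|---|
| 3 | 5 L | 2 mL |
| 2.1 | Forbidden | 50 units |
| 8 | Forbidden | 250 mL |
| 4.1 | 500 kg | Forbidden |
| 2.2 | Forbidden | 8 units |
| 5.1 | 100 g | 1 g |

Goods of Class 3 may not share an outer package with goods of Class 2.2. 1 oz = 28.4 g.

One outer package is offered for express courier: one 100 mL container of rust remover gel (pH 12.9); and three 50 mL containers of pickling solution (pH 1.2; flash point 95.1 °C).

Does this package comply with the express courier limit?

The rust remover gel has pH 12.9, which is ≥ 12, so it is Class 8 (Corrosive).
With pH 1.2 (≤ 1.5), the pickling solution falls in Class 8.
Class 8 net quantity: 100 mL + (three 50 mL containers = 150 mL) = 250 mL.
Class 8 is Forbidden by express courier.

No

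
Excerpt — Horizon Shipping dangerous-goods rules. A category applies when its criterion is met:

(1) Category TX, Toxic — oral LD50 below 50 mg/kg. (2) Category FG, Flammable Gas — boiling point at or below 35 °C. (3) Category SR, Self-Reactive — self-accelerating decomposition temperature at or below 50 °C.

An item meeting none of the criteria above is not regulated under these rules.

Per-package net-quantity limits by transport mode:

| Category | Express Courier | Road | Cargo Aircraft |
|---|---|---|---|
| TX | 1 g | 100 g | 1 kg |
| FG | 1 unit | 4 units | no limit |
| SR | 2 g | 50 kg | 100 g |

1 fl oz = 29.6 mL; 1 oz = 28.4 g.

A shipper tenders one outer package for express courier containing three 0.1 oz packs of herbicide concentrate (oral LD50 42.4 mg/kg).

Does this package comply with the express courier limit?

Herbicide concentrate: oral LD50 42.4 mg/kg < 50 mg/kg → Category TX (Toxic).
Category TX quantity: three 0.1 oz packs = 8.52 g.
That exceeds the Category TX express courier limit of 1 g.

No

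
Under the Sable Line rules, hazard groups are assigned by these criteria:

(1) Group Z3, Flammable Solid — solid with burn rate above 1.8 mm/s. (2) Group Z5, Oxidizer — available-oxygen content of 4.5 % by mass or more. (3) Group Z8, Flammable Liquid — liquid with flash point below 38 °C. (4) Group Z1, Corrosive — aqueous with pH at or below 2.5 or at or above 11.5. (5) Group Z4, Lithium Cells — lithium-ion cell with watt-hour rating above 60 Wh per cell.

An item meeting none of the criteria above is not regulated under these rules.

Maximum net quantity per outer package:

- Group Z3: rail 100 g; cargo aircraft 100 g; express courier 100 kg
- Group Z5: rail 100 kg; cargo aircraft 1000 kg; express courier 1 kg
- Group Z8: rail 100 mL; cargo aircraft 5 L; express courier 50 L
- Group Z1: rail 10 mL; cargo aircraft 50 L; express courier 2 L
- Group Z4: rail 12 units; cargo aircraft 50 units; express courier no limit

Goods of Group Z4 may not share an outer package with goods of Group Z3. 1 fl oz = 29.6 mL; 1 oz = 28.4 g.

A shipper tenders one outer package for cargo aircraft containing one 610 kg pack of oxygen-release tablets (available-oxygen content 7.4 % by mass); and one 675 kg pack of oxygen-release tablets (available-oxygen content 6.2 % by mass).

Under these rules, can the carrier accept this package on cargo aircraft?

Oxygen-release tablets: available-oxygen content 7.4 % by mass ≥ 4.5 % by mass → Group Z5 (Oxidizer).
The oxygen-release tablets have available-oxygen content 6.2 % by mass, which is ≥ 4.5 % by mass, so they are Group Z5 (Oxidizer).
Total Group Z5: 610 kg + 675 kg = 1285 kg.
1285 kg > 1000 kg (cargo aircraft limit, Group Z5) — over the limit.

No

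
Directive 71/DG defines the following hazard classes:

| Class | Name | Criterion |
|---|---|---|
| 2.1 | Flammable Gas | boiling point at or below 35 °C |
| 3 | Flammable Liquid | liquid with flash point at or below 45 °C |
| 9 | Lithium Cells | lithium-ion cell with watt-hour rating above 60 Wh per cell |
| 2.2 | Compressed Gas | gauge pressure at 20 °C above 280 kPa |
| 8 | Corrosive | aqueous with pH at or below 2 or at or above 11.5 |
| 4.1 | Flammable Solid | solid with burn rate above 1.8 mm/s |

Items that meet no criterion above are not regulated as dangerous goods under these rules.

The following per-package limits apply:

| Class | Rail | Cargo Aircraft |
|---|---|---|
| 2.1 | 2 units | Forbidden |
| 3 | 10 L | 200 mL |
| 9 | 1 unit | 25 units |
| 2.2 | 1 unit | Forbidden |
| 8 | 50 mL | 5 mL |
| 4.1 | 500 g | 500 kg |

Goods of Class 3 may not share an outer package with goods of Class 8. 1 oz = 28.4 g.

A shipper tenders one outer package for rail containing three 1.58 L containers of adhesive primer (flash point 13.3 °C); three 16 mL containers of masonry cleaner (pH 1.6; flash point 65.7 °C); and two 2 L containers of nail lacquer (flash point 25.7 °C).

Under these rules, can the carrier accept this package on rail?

No

Adhesive primer: flash point 13.3 °C ≤ 45 °C → Class 3 (Flammable Liquid).
Masonry cleaner: pH 1.6 ≤ 2 → Class 8 (Corrosive).
With flash point 25.7 °C (≤ 45 °C), the nail lacquer falls in Class 3.
Class 3 net quantity: (three 1.58 L containers = 4.74 L) + (two 2 L containers = 4 L) = 8.74 L.
8.74 L is within the rail limit of 10 L for Class 3.
Class 8 quantity: three 16 mL containers = 48 mL.
48 mL ≤ 50 mL (rail limit, Class 8) — within limit.
Class 3 and Class 8 may not share an outer package.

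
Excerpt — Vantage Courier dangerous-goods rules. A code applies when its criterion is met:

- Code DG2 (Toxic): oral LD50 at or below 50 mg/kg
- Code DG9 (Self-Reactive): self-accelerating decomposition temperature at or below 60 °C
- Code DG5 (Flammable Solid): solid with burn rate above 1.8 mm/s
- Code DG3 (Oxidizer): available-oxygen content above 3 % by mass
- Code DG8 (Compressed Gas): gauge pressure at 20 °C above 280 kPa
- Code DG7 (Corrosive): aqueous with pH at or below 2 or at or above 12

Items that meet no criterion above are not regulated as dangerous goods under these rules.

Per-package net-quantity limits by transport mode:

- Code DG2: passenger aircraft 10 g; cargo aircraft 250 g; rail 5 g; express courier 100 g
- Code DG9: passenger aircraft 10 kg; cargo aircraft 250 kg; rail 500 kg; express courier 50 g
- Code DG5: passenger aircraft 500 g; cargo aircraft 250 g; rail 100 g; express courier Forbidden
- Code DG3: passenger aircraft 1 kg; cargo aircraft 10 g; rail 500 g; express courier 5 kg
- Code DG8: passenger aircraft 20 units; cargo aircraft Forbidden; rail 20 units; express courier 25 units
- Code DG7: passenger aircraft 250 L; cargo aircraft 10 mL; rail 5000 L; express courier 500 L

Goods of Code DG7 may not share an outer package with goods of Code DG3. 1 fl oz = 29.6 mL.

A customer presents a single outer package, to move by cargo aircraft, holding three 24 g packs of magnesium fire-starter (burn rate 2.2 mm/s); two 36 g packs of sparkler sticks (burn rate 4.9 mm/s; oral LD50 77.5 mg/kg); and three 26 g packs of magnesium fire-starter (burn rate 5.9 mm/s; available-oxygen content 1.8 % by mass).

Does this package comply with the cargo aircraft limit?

With burn rate 2.2 mm/s (> 1.8 mm/s), the magnesium fire-starter falls in Code DG5.
Sparkler sticks: burn rate 4.9 mm/s > 1.8 mm/s → Code DG5 (Flammable Solid).
Burn rate 5.9 mm/s meets the Code DG5 criterion (Flammable Solid), so the magnesium fire-starter is Code DG5.
Code DG5 net quantity: (three 24 g packs = 72 g) + (two 36 g packs = 72 g) + (three 26 g packs = 78 g) = 222 g.
222 g is within the cargo aircraft limit of 250 g for Code DG5.

Yes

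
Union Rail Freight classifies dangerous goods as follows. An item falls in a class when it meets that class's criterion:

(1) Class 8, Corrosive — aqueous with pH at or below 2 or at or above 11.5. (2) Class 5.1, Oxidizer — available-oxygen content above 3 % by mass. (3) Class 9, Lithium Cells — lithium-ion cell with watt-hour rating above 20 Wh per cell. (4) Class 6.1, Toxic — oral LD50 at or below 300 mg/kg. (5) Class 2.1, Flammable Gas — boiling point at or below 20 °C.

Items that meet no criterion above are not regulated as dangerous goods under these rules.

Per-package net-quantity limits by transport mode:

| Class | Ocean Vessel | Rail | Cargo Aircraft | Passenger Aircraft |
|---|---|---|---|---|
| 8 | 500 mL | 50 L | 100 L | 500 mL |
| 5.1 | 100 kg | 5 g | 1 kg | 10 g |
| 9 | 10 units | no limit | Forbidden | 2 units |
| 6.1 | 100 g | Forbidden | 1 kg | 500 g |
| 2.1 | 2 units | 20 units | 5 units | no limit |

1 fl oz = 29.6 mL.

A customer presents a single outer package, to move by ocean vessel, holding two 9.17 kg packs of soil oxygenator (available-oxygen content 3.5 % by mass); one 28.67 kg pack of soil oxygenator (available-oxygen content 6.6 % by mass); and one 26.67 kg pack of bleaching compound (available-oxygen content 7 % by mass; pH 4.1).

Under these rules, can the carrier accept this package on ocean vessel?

Yes

The soil oxygenator has available-oxygen content 3.5 % by mass, which is > 3 % by mass, so it is Class 5.1 (Oxidizer).
Available-oxygen content 6.6 % by mass meets the Class 5.1 criterion (Oxidizer), so the soil oxygenator is Class 5.1.
Available-oxygen content 7 % by mass meets the Class 5.1 criterion (Oxidizer), so the bleaching compound is Class 5.1.
Class 5.1 net quantity: (two 9.17 kg packs = 18.34 kg) + 28.67 kg + 26.67 kg = 73.68 kg.
73.68 kg is within the ocean vessel limit of 100 kg for Class 5.1.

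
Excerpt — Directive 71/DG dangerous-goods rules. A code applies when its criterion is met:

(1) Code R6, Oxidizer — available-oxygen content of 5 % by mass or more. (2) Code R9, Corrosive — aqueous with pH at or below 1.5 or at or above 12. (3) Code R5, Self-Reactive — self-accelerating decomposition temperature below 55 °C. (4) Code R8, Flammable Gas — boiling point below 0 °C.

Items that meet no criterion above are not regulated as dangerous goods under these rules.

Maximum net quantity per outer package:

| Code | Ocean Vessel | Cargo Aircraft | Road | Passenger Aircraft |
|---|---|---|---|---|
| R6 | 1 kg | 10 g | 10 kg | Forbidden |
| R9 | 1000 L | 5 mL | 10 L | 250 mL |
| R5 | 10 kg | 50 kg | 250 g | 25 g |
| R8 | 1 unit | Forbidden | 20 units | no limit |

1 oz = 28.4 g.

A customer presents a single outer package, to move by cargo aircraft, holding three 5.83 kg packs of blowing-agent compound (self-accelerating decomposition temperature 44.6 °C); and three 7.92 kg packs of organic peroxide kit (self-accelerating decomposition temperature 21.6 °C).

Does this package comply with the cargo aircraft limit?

Yes

The blowing-agent compound has self-accelerating decomposition temperature 44.6 °C, which is < 55 °C, so it is Code R5 (Self-Reactive).
Organic peroxide kit: self-accelerating decomposition temperature 21.6 °C < 55 °C → Code R5 (Self-Reactive).
Code R5 net quantity: (three 5.83 kg packs = 17.49 kg) + (three 7.92 kg packs = 23.76 kg) = 41.25 kg.
41.25 kg ≤ 50 kg (cargo aircraft limit, Code R5) — within limit.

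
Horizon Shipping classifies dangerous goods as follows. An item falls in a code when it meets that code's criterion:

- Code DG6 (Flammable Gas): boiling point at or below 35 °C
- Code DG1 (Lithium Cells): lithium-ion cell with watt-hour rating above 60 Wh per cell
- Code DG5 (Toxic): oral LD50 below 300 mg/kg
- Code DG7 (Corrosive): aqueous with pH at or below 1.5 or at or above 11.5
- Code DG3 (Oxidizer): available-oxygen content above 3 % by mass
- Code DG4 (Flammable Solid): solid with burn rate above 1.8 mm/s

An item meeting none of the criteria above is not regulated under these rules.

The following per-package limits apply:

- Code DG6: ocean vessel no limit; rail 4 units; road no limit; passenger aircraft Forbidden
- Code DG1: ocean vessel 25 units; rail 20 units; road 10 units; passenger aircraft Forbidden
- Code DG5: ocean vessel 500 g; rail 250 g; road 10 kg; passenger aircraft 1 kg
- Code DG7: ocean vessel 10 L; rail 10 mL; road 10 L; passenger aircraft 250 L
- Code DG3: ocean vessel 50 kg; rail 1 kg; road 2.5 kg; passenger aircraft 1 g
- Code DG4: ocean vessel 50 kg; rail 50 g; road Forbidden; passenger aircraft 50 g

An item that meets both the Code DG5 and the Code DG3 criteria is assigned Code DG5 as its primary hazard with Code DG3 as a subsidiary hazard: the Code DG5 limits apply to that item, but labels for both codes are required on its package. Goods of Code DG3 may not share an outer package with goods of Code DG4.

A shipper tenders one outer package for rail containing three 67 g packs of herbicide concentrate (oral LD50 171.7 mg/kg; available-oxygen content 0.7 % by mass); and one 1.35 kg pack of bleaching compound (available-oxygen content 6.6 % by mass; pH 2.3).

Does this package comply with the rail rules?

Herbicide concentrate: oral LD50 171.7 mg/kg < 300 mg/kg → Code DG5 (Toxic).
Bleaching compound: available-oxygen content 6.6 % by mass > 3 % by mass → Code DG3 (Oxidizer).
Code DG3 quantity: 1.35 kg.
That exceeds the Code DG3 rail limit of 1 kg.
Code DG5 quantity: three 67 g packs = 201 g.
201 g is within the rail limit of 250 g for Code DG5.
The segregation rule (Code DG3 with Code DG4) does not apply to Code DG3 with Code DG5.

No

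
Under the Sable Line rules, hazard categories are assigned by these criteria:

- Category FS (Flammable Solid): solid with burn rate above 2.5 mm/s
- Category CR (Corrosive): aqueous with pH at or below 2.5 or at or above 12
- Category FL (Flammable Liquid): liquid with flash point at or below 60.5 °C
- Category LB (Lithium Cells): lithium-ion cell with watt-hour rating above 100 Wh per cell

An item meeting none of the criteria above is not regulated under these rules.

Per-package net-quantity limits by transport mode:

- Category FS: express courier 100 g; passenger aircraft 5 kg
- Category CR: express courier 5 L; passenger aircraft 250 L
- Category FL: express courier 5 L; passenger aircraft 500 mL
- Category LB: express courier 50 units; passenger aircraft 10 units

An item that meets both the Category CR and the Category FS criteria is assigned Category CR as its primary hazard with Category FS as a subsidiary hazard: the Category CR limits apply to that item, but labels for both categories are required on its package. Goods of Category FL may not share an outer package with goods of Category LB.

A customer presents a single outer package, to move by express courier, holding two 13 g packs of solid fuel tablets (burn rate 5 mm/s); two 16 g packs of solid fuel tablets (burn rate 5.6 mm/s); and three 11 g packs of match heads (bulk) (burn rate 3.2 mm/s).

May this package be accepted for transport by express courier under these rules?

Yes

The solid fuel tablets have burn rate 5 mm/s, which is > 2.5 mm/s, so they are Category FS (Flammable Solid).
With burn rate 5.6 mm/s (> 2.5 mm/s), the solid fuel tablets fall in Category FS.
Match heads (bulk): burn rate 3.2 mm/s > 2.5 mm/s → Category FS (Flammable Solid).
Category FS net quantity: (two 13 g packs = 26 g) + (two 16 g packs = 32 g) + (three 11 g packs = 33 g) = 91 g.
91 g is within the express courier limit of 100 g for Category FS.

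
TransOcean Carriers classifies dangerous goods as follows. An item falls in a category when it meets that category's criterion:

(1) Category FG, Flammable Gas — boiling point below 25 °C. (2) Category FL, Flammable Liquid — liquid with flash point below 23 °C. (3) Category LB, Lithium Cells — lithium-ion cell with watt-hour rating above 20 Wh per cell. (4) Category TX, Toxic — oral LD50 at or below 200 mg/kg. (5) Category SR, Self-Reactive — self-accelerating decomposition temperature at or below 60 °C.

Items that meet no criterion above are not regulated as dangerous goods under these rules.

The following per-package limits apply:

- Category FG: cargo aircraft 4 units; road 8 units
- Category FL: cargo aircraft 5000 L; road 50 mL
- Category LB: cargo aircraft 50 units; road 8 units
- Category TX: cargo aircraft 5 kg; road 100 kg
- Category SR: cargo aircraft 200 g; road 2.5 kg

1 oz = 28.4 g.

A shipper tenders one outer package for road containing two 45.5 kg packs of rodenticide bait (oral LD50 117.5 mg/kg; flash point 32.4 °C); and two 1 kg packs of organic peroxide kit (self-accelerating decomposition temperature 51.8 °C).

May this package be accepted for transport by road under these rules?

Yes

Oral LD50 117.5 mg/kg meets the Category TX criterion (Toxic), so the rodenticide bait is Category TX.
Organic peroxide kit: self-accelerating decomposition temperature 51.8 °C ≤ 60 °C → Category SR (Self-Reactive).
Category TX quantity: two 45.5 kg packs = 91 kg.
91 kg is within the road limit of 100 kg for Category TX.
Category SR quantity: two 1 kg packs = 2 kg.
That is within the Category SR road limit of 2.5 kg.
Every hazard category is within its road limit and no segregation rule is violated.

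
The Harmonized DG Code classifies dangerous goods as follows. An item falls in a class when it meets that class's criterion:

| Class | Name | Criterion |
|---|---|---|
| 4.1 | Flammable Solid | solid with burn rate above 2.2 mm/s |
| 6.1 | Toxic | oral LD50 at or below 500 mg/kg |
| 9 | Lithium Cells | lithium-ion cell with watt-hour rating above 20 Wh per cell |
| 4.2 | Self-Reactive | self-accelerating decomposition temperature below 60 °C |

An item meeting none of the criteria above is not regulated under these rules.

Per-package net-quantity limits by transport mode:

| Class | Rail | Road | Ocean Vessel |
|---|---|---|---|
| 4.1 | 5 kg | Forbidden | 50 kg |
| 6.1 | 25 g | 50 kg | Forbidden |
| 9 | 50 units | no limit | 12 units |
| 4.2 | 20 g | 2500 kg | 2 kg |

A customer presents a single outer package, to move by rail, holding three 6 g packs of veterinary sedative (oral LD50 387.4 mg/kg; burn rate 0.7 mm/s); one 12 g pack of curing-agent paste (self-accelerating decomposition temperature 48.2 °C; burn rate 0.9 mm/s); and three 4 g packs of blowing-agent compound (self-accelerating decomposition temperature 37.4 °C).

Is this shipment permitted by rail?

No

The veterinary sedative has oral LD50 387.4 mg/kg, which is ≤ 500 mg/kg, so it is Class 6.1 (Toxic).
Self-accelerating decomposition temperature 48.2 °C meets the Class 4.2 criterion (Self-Reactive), so the curing-agent paste is Class 4.2.
Self-accelerating decomposition temperature 37.4 °C meets the Class 4.2 criterion (Self-Reactive), so the blowing-agent compound is Class 4.2.
Total Class 4.2: 12 g + (three 4 g packs = 12 g) = 24 g.
That exceeds the Class 4.2 rail limit of 20 g.
Class 6.1 quantity: three 6 g packs = 18 g.
That is within the Class 6.1 rail limit of 25 g.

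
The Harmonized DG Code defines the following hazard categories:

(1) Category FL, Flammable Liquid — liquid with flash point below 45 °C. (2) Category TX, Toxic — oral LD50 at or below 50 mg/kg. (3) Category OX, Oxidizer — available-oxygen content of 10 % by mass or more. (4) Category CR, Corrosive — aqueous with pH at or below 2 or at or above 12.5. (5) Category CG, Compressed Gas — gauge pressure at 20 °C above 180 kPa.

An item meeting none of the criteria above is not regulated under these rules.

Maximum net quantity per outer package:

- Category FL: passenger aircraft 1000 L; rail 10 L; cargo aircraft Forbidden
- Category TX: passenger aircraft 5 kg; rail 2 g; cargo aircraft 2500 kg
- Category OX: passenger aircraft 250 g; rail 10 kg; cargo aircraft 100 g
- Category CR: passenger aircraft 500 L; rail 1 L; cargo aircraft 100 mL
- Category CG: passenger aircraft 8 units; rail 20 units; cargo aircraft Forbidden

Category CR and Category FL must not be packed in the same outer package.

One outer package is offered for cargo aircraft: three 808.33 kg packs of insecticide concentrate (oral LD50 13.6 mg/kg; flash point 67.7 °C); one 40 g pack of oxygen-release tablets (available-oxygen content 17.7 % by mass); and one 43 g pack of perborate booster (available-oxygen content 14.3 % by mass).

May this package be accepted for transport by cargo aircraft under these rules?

Insecticide concentrate: oral LD50 13.6 mg/kg ≤ 50 mg/kg → Category TX (Toxic).
With available-oxygen content 17.7 % by mass (≥ 10 % by mass), the oxygen-release tablets fall in Category OX.
The perborate booster has available-oxygen content 14.3 % by mass, which is ≥ 10 % by mass, so it is Category OX (Oxidizer).
Total Category OX: 40 g + 43 g = 83 g.
83 g is within the cargo aircraft limit of 100 g for Category OX.
Category TX quantity: three 808.33 kg packs = 2424.99 kg.
2424.99 kg is within the cargo aircraft limit of 2500 kg for Category TX.
The segregation rule (Category CR with Category FL) does not apply to Category OX with Category TX.
Every hazard category is within its cargo aircraft limit and no segregation rule is violated.

Yes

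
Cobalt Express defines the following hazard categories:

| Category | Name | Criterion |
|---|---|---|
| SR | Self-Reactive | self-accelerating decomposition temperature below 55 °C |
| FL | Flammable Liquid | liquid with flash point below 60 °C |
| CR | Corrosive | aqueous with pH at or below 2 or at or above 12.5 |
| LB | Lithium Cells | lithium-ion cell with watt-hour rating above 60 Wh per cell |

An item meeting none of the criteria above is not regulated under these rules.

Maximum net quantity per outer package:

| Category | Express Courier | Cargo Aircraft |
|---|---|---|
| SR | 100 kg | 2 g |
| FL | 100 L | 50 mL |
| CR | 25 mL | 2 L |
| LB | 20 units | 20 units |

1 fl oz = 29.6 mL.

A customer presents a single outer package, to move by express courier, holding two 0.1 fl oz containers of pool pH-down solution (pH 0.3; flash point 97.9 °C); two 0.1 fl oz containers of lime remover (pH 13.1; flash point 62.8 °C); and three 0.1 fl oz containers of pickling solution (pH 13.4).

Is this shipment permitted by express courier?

Yes

Pool pH-down solution: pH 0.3 ≤ 2 → Category CR (Corrosive).
With pH 13.1 (≥ 12.5), the lime remover falls in Category CR.
Pickling solution: pH 13.4 ≥ 12.5 → Category CR (Corrosive).
Total Category CR: (two 0.1 fl oz containers = 5.92 mL) + (two 0.1 fl oz containers = 5.92 mL) + (three 0.1 fl oz containers = 8.88 mL) = 20.72 mL.
20.72 mL is within the express courier limit of 25 mL for Category CR.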